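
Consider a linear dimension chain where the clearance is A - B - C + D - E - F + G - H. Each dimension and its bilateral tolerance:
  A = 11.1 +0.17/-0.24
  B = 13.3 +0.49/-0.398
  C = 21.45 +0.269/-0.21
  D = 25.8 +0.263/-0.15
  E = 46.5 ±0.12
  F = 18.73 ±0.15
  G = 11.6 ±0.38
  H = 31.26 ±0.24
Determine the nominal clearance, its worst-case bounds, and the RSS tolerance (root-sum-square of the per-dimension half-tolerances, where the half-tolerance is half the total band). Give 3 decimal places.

Stack each dimension's contribution:
  +A: nom +11.100 → Σnom=11.100; wc +0.170/-0.240 → slack +0.170/-0.240; half-tol=0.205, Σhalf²=0.042025
  -B: nom -13.300 → Σnom=-2.200; wc +0.398/-0.490 → slack +0.568/-0.730; half-tol=0.444, Σhalf²=0.239161
  -C: nom -21.450 → Σnom=-23.650; wc +0.210/-0.269 → slack +0.778/-0.999; half-tol=0.239, Σhalf²=0.296521
  +D: nom +25.800 → Σnom=2.150; wc +0.263/-0.150 → slack +1.041/-1.149; half-tol=0.207, Σhalf²=0.339164
  -E: nom -46.500 → Σnom=-44.350; wc +0.120/-0.120 → slack +1.161/-1.269; half-tol=0.120, Σhalf²=0.353564
  -F: nom -18.730 → Σnom=-63.080; wc +0.150/-0.150 → slack +1.311/-1.419; half-tol=0.150, Σhalf²=0.376064
  +G: nom +11.600 → Σnom=-51.480; wc +0.380/-0.380 → slack +1.691/-1.799; half-tol=0.380, Σhalf²=0.520464
  -H: nom -31.260 → Σnom=-82.740; wc +0.240/-0.240 → slack +1.931/-2.039; half-tol=0.240, Σhalf²=0.578064
Nominal = -82.740. Worst-case = [-82.740 - 2.039, -82.740 + 1.931] = [-84.779, -80.809]. RSS = √0.578064 = 0.760.

nominal=-82.740 wc=[-84.779,-80.809] rss=0.760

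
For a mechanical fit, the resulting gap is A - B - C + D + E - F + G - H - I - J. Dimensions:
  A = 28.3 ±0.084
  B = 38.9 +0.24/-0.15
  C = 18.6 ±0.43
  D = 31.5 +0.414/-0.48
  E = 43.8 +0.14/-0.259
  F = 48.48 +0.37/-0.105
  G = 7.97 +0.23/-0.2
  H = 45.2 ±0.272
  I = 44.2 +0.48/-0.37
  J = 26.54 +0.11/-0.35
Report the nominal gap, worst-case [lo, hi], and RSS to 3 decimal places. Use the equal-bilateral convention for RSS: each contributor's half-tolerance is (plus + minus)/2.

Stack each dimension's contribution:
  +A: nom +28.300 → Σnom=28.300; wc +0.084/-0.084 → slack +0.084/-0.084; half-tol=0.084, Σhalf²=0.007056
  -B: nom -38.900 → Σnom=-10.600; wc +0.150/-0.240 → slack +0.234/-0.324; half-tol=0.195, Σhalf²=0.045081
  -C: nom -18.600 → Σnom=-29.200; wc +0.430/-0.430 → slack +0.664/-0.754; half-tol=0.430, Σhalf²=0.229981
  +D: nom +31.500 → Σnom=2.300; wc +0.414/-0.480 → slack +1.078/-1.234; half-tol=0.447, Σhalf²=0.429790
  +E: nom +43.800 → Σnom=46.100; wc +0.140/-0.259 → slack +1.218/-1.493; half-tol=0.200, Σhalf²=0.469590
  -F: nom -48.480 → Σnom=-2.380; wc +0.105/-0.370 → slack +1.323/-1.863; half-tol=0.237, Σhalf²=0.525996
  +G: nom +7.970 → Σnom=5.590; wc +0.230/-0.200 → slack +1.553/-2.063; half-tol=0.215, Σhalf²=0.572221
  -H: nom -45.200 → Σnom=-39.610; wc +0.272/-0.272 → slack +1.825/-2.335; half-tol=0.272, Σhalf²=0.646205
  -I: nom -44.200 → Σnom=-83.810; wc +0.370/-0.480 → slack +2.195/-2.815; half-tol=0.425, Σhalf²=0.826831
  -J: nom -26.540 → Σnom=-110.350; wc +0.350/-0.110 → slack +2.545/-2.925; half-tol=0.230, Σhalf²=0.879730
Nominal = -110.350. Worst-case = [-110.350 - 2.925, -110.350 + 2.545] = [-113.275, -107.805]. RSS = √0.879730 = 0.938.

nominal=-110.350 wc=[-113.275,-107.805] rss=0.938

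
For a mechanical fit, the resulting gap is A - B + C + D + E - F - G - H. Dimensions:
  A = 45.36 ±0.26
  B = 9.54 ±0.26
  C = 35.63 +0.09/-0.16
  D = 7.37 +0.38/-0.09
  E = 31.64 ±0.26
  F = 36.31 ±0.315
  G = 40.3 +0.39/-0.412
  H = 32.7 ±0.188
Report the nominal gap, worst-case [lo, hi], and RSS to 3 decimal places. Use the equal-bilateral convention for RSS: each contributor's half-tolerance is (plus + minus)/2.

nominal=1.150 wc=[-0.773,3.315] rss=0.754

Stack each dimension's contribution:
  +A: nom +45.360 → Σnom=45.360; wc +0.260/-0.260 → slack +0.260/-0.260; half-tol=0.260, Σhalf²=0.067600
  -B: nom -9.540 → Σnom=35.820; wc +0.260/-0.260 → slack +0.520/-0.520; half-tol=0.260, Σhalf²=0.135200
  +C: nom +35.630 → Σnom=71.450; wc +0.090/-0.160 → slack +0.610/-0.680; half-tol=0.125, Σhalf²=0.150825
  +D: nom +7.370 → Σnom=78.820; wc +0.380/-0.090 → slack +0.990/-0.770; half-tol=0.235, Σhalf²=0.206050
  +E: nom +31.640 → Σnom=110.460; wc +0.260/-0.260 → slack +1.250/-1.030; half-tol=0.260, Σhalf²=0.273650
  -F: nom -36.310 → Σnom=74.150; wc +0.315/-0.315 → slack +1.565/-1.345; half-tol=0.315, Σhalf²=0.372875
  -G: nom -40.300 → Σnom=33.850; wc +0.412/-0.390 → slack +1.977/-1.735; half-tol=0.401, Σhalf²=0.533676
  -H: nom -32.700 → Σnom=1.150; wc +0.188/-0.188 → slack +2.165/-1.923; half-tol=0.188, Σhalf²=0.569020
Nominal = 1.150. Worst-case = [1.150 - 1.923, 1.150 + 2.165] = [-0.773, 3.315]. RSS = √0.569020 = 0.754.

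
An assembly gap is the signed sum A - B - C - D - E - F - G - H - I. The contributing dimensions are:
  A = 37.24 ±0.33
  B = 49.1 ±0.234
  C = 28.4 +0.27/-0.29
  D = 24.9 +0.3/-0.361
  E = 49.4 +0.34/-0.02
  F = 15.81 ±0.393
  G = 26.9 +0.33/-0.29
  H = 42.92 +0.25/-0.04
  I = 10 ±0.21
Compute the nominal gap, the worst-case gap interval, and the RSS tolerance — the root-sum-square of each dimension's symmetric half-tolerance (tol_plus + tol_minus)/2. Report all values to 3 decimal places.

nominal=-210.190 wc=[-212.847,-208.022] rss=0.836

Stack each dimension's contribution:
  +A: nom +37.240 → Σnom=37.240; wc +0.330/-0.330 → slack +0.330/-0.330; half-tol=0.330, Σhalf²=0.108900
  -B: nom -49.100 → Σnom=-11.860; wc +0.234/-0.234 → slack +0.564/-0.564; half-tol=0.234, Σhalf²=0.163656
  -C: nom -28.400 → Σnom=-40.260; wc +0.290/-0.270 → slack +0.854/-0.834; half-tol=0.280, Σhalf²=0.242056
  -D: nom -24.900 → Σnom=-65.160; wc +0.361/-0.300 → slack +1.215/-1.134; half-tol=0.331, Σhalf²=0.351286
  -E: nom -49.400 → Σnom=-114.560; wc +0.020/-0.340 → slack +1.235/-1.474; half-tol=0.180, Σhalf²=0.383686
  -F: nom -15.810 → Σnom=-130.370; wc +0.393/-0.393 → slack +1.628/-1.867; half-tol=0.393, Σhalf²=0.538135
  -G: nom -26.900 → Σnom=-157.270; wc +0.290/-0.330 → slack +1.918/-2.197; half-tol=0.310, Σhalf²=0.634235
  -H: nom -42.920 → Σnom=-200.190; wc +0.040/-0.250 → slack +1.958/-2.447; half-tol=0.145, Σhalf²=0.655260
  -I: nom -10.000 → Σnom=-210.190; wc +0.210/-0.210 → slack +2.168/-2.657; half-tol=0.210, Σhalf²=0.699360
Nominal = -210.190. Worst-case = [-210.190 - 2.657, -210.190 + 2.168] = [-212.847, -208.022]. RSS = √0.699360 = 0.836.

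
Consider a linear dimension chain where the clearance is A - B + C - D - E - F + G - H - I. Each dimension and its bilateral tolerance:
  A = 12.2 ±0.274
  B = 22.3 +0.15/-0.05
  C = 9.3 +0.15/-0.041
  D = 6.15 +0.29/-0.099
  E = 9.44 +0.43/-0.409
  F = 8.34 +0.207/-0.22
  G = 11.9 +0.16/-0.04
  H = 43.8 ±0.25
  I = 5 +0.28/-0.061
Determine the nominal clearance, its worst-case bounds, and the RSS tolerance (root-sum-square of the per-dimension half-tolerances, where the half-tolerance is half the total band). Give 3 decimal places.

nominal=-61.630 wc=[-63.592,-59.957] rss=0.675

Stack each dimension's contribution:
  +A: nom +12.200 → Σnom=12.200; wc +0.274/-0.274 → slack +0.274/-0.274; half-tol=0.274, Σhalf²=0.075076
  -B: nom -22.300 → Σnom=-10.100; wc +0.050/-0.150 → slack +0.324/-0.424; half-tol=0.100, Σhalf²=0.085076
  +C: nom +9.300 → Σnom=-0.800; wc +0.150/-0.041 → slack +0.474/-0.465; half-tol=0.096, Σhalf²=0.094196
  -D: nom -6.150 → Σnom=-6.950; wc +0.099/-0.290 → slack +0.573/-0.755; half-tol=0.195, Σhalf²=0.132027
  -E: nom -9.440 → Σnom=-16.390; wc +0.409/-0.430 → slack +0.982/-1.185; half-tol=0.419, Σhalf²=0.308007
  -F: nom -8.340 → Σnom=-24.730; wc +0.220/-0.207 → slack +1.202/-1.392; half-tol=0.213, Σhalf²=0.353589
  +G: nom +11.900 → Σnom=-12.830; wc +0.160/-0.040 → slack +1.362/-1.432; half-tol=0.100, Σhalf²=0.363589
  -H: nom -43.800 → Σnom=-56.630; wc +0.250/-0.250 → slack +1.612/-1.682; half-tol=0.250, Σhalf²=0.426089
  -I: nom -5.000 → Σnom=-61.630; wc +0.061/-0.280 → slack +1.673/-1.962; half-tol=0.171, Σhalf²=0.455159
Nominal = -61.630. Worst-case = [-61.630 - 1.962, -61.630 + 1.673] = [-63.592, -59.957]. RSS = √0.455159 = 0.675.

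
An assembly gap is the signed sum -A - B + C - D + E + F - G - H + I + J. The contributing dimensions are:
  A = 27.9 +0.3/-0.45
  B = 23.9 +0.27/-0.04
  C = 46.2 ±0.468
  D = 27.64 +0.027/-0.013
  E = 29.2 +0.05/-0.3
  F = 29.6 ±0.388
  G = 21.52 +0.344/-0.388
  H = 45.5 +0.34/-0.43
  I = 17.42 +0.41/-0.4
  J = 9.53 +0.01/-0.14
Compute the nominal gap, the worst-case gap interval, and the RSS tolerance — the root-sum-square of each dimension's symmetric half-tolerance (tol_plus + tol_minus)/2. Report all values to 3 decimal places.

nominal=-14.510 wc=[-17.487,-11.863] rss=1.009

Stack each dimension's contribution:
  -A: nom -27.900 → Σnom=-27.900; wc +0.450/-0.300 → slack +0.450/-0.300; half-tol=0.375, Σhalf²=0.140625
  -B: nom -23.900 → Σnom=-51.800; wc +0.040/-0.270 → slack +0.490/-0.570; half-tol=0.155, Σhalf²=0.164650
  +C: nom +46.200 → Σnom=-5.600; wc +0.468/-0.468 → slack +0.958/-1.038; half-tol=0.468, Σhalf²=0.383674
  -D: nom -27.640 → Σnom=-33.240; wc +0.013/-0.027 → slack +0.971/-1.065; half-tol=0.020, Σhalf²=0.384074
  +E: nom +29.200 → Σnom=-4.040; wc +0.050/-0.300 → slack +1.021/-1.365; half-tol=0.175, Σhalf²=0.414699
  +F: nom +29.600 → Σnom=25.560; wc +0.388/-0.388 → slack +1.409/-1.753; half-tol=0.388, Σhalf²=0.565243
  -G: nom -21.520 → Σnom=4.040; wc +0.388/-0.344 → slack +1.797/-2.097; half-tol=0.366, Σhalf²=0.699199
  -H: nom -45.500 → Σnom=-41.460; wc +0.430/-0.340 → slack +2.227/-2.437; half-tol=0.385, Σhalf²=0.847424
  +I: nom +17.420 → Σnom=-24.040; wc +0.410/-0.400 → slack +2.637/-2.837; half-tol=0.405, Σhalf²=1.011449
  +J: nom +9.530 → Σnom=-14.510; wc +0.010/-0.140 → slack +2.647/-2.977; half-tol=0.075, Σhalf²=1.017074
Nominal = -14.510. Worst-case = [-14.510 - 2.977, -14.510 + 2.647] = [-17.487, -11.863]. RSS = √1.017074 = 1.009.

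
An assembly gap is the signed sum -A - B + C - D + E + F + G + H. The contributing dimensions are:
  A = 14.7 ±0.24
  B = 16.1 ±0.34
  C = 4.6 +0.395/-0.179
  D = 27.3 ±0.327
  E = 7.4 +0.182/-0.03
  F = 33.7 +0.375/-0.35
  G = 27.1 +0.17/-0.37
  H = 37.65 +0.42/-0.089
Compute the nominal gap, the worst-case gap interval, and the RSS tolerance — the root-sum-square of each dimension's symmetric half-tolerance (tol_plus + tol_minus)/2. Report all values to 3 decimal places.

Stack each dimension's contribution:
  -A: nom -14.700 → Σnom=-14.700; wc +0.240/-0.240 → slack +0.240/-0.240; half-tol=0.240, Σhalf²=0.057600
  -B: nom -16.100 → Σnom=-30.800; wc +0.340/-0.340 → slack +0.580/-0.580; half-tol=0.340, Σhalf²=0.173200
  +C: nom +4.600 → Σnom=-26.200; wc +0.395/-0.179 → slack +0.975/-0.759; half-tol=0.287, Σhalf²=0.255569
  -D: nom -27.300 → Σnom=-53.500; wc +0.327/-0.327 → slack +1.302/-1.086; half-tol=0.327, Σhalf²=0.362498
  +E: nom +7.400 → Σnom=-46.100; wc +0.182/-0.030 → slack +1.484/-1.116; half-tol=0.106, Σhalf²=0.373734
  +F: nom +33.700 → Σnom=-12.400; wc +0.375/-0.350 → slack +1.859/-1.466; half-tol=0.362, Σhalf²=0.505140
  +G: nom +27.100 → Σnom=14.700; wc +0.170/-0.370 → slack +2.029/-1.836; half-tol=0.270, Σhalf²=0.578040
  +H: nom +37.650 → Σnom=52.350; wc +0.420/-0.089 → slack +2.449/-1.925; half-tol=0.255, Σhalf²=0.642811
Nominal = 52.350. Worst-case = [52.350 - 1.925, 52.350 + 2.449] = [50.425, 54.799]. RSS = √0.642811 = 0.802.

nominal=52.350 wc=[50.425,54.799] rss=0.802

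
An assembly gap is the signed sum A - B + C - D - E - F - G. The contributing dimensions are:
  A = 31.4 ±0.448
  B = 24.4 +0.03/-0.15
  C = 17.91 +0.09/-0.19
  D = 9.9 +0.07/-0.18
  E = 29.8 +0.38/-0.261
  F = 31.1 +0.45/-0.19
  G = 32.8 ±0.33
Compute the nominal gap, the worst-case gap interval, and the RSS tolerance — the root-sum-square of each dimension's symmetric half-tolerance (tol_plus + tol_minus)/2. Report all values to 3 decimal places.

Stack each dimension's contribution:
  +A: nom +31.400 → Σnom=31.400; wc +0.448/-0.448 → slack +0.448/-0.448; half-tol=0.448, Σhalf²=0.200704
  -B: nom -24.400 → Σnom=7.000; wc +0.150/-0.030 → slack +0.598/-0.478; half-tol=0.090, Σhalf²=0.208804
  +C: nom +17.910 → Σnom=24.910; wc +0.090/-0.190 → slack +0.688/-0.668; half-tol=0.140, Σhalf²=0.228404
  -D: nom -9.900 → Σnom=15.010; wc +0.180/-0.070 → slack +0.868/-0.738; half-tol=0.125, Σhalf²=0.244029
  -E: nom -29.800 → Σnom=-14.790; wc +0.261/-0.380 → slack +1.129/-1.118; half-tol=0.321, Σhalf²=0.346749
  -F: nom -31.100 → Σnom=-45.890; wc +0.190/-0.450 → slack +1.319/-1.568; half-tol=0.320, Σhalf²=0.449149
  -G: nom -32.800 → Σnom=-78.690; wc +0.330/-0.330 → slack +1.649/-1.898; half-tol=0.330, Σhalf²=0.558049
Nominal = -78.690. Worst-case = [-78.690 - 1.898, -78.690 + 1.649] = [-80.588, -77.041]. RSS = √0.558049 = 0.747.

nominal=-78.690 wc=[-80.588,-77.041] rss=0.747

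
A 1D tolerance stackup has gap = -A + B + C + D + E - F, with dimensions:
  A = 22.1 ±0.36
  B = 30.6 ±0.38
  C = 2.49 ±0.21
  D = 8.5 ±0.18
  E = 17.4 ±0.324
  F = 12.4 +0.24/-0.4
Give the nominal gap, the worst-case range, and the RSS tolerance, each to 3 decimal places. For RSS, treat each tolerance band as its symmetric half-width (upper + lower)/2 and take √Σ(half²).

Stack each dimension's contribution:
  -A: nom -22.100 → Σnom=-22.100; wc +0.360/-0.360 → slack +0.360/-0.360; half-tol=0.360, Σhalf²=0.129600
  +B: nom +30.600 → Σnom=8.500; wc +0.380/-0.380 → slack +0.740/-0.740; half-tol=0.380, Σhalf²=0.274000
  +C: nom +2.490 → Σnom=10.990; wc +0.210/-0.210 → slack +0.950/-0.950; half-tol=0.210, Σhalf²=0.318100
  +D: nom +8.500 → Σnom=19.490; wc +0.180/-0.180 → slack +1.130/-1.130; half-tol=0.180, Σhalf²=0.350500
  +E: nom +17.400 → Σnom=36.890; wc +0.324/-0.324 → slack +1.454/-1.454; half-tol=0.324, Σhalf²=0.455476
  -F: nom -12.400 → Σnom=24.490; wc +0.400/-0.240 → slack +1.854/-1.694; half-tol=0.320, Σhalf²=0.557876
Nominal = 24.490. Worst-case = [24.490 - 1.694, 24.490 + 1.854] = [22.796, 26.344]. RSS = √0.557876 = 0.747.

nominal=24.490 wc=[22.796,26.344] rss=0.747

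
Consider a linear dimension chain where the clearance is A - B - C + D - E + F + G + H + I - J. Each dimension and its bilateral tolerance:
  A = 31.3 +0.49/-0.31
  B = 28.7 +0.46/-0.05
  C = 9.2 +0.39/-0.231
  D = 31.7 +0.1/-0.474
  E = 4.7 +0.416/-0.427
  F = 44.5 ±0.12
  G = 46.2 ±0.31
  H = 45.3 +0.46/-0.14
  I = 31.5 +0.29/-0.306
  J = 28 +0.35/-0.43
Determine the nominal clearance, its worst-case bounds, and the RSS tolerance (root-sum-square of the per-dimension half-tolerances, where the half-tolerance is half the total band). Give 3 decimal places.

nominal=159.900 wc=[156.624,162.808] rss=1.011

Stack each dimension's contribution:
  +A: nom +31.300 → Σnom=31.300; wc +0.490/-0.310 → slack +0.490/-0.310; half-tol=0.400, Σhalf²=0.160000
  -B: nom -28.700 → Σnom=2.600; wc +0.050/-0.460 → slack +0.540/-0.770; half-tol=0.255, Σhalf²=0.225025
  -C: nom -9.200 → Σnom=-6.600; wc +0.231/-0.390 → slack +0.771/-1.160; half-tol=0.310, Σhalf²=0.321435
  +D: nom +31.700 → Σnom=25.100; wc +0.100/-0.474 → slack +0.871/-1.634; half-tol=0.287, Σhalf²=0.403804
  -E: nom -4.700 → Σnom=20.400; wc +0.427/-0.416 → slack +1.298/-2.050; half-tol=0.421, Σhalf²=0.581466
  +F: nom +44.500 → Σnom=64.900; wc +0.120/-0.120 → slack +1.418/-2.170; half-tol=0.120, Σhalf²=0.595866
  +G: nom +46.200 → Σnom=111.100; wc +0.310/-0.310 → slack +1.728/-2.480; half-tol=0.310, Σhalf²=0.691966
  +H: nom +45.300 → Σnom=156.400; wc +0.460/-0.140 → slack +2.188/-2.620; half-tol=0.300, Σhalf²=0.781967
  +I: nom +31.500 → Σnom=187.900; wc +0.290/-0.306 → slack +2.478/-2.926; half-tol=0.298, Σhalf²=0.870771
  -J: nom -28.000 → Σnom=159.900; wc +0.430/-0.350 → slack +2.908/-3.276; half-tol=0.390, Σhalf²=1.022871
Nominal = 159.900. Worst-case = [159.900 - 3.276, 159.900 + 2.908] = [156.624, 162.808]. RSS = √1.022871 = 1.011.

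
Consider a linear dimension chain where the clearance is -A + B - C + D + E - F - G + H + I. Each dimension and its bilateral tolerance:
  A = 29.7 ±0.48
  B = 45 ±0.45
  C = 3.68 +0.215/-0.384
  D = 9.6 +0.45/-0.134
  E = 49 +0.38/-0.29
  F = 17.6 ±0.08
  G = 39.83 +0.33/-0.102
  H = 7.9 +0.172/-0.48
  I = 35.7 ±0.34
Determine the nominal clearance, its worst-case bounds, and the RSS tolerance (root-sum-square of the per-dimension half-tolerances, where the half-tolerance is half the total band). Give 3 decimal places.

nominal=56.390 wc=[53.591,59.228] rss=0.998

Stack each dimension's contribution:
  -A: nom -29.700 → Σnom=-29.700; wc +0.480/-0.480 → slack +0.480/-0.480; half-tol=0.480, Σhalf²=0.230400
  +B: nom +45.000 → Σnom=15.300; wc +0.450/-0.450 → slack +0.930/-0.930; half-tol=0.450, Σhalf²=0.432900
  -C: nom -3.680 → Σnom=11.620; wc +0.384/-0.215 → slack +1.314/-1.145; half-tol=0.299, Σhalf²=0.522600
  +D: nom +9.600 → Σnom=21.220; wc +0.450/-0.134 → slack +1.764/-1.279; half-tol=0.292, Σhalf²=0.607864
  +E: nom +49.000 → Σnom=70.220; wc +0.380/-0.290 → slack +2.144/-1.569; half-tol=0.335, Σhalf²=0.720089
  -F: nom -17.600 → Σnom=52.620; wc +0.080/-0.080 → slack +2.224/-1.649; half-tol=0.080, Σhalf²=0.726489
  -G: nom -39.830 → Σnom=12.790; wc +0.102/-0.330 → slack +2.326/-1.979; half-tol=0.216, Σhalf²=0.773145
  +H: nom +7.900 → Σnom=20.690; wc +0.172/-0.480 → slack +2.498/-2.459; half-tol=0.326, Σhalf²=0.879421
  +I: nom +35.700 → Σnom=56.390; wc +0.340/-0.340 → slack +2.838/-2.799; half-tol=0.340, Σhalf²=0.995021
Nominal = 56.390. Worst-case = [56.390 - 2.799, 56.390 + 2.838] = [53.591, 59.228]. RSS = √0.995021 = 0.998.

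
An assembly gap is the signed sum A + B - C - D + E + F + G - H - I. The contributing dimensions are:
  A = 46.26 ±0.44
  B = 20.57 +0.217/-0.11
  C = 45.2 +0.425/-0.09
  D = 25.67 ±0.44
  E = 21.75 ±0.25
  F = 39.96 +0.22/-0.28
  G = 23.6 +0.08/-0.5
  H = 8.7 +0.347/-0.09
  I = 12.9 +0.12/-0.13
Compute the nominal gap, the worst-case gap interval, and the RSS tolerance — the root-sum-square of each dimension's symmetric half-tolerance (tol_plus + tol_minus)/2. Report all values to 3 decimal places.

nominal=59.670 wc=[56.758,61.627] rss=0.868

Stack each dimension's contribution:
  +A: nom +46.260 → Σnom=46.260; wc +0.440/-0.440 → slack +0.440/-0.440; half-tol=0.440, Σhalf²=0.193600
  +B: nom +20.570 → Σnom=66.830; wc +0.217/-0.110 → slack +0.657/-0.550; half-tol=0.164, Σhalf²=0.220332
  -C: nom -45.200 → Σnom=21.630; wc +0.090/-0.425 → slack +0.747/-0.975; half-tol=0.258, Σhalf²=0.286639
  -D: nom -25.670 → Σnom=-4.040; wc +0.440/-0.440 → slack +1.187/-1.415; half-tol=0.440, Σhalf²=0.480239
  +E: nom +21.750 → Σnom=17.710; wc +0.250/-0.250 → slack +1.437/-1.665; half-tol=0.250, Σhalf²=0.542739
  +F: nom +39.960 → Σnom=57.670; wc +0.220/-0.280 → slack +1.657/-1.945; half-tol=0.250, Σhalf²=0.605239
  +G: nom +23.600 → Σnom=81.270; wc +0.080/-0.500 → slack +1.737/-2.445; half-tol=0.290, Σhalf²=0.689338
  -H: nom -8.700 → Σnom=72.570; wc +0.090/-0.347 → slack +1.827/-2.792; half-tol=0.218, Σhalf²=0.737081
  -I: nom -12.900 → Σnom=59.670; wc +0.130/-0.120 → slack +1.957/-2.912; half-tol=0.125, Σhalf²=0.752706
Nominal = 59.670. Worst-case = [59.670 - 2.912, 59.670 + 1.957] = [56.758, 61.627]. RSS = √0.752706 = 0.868.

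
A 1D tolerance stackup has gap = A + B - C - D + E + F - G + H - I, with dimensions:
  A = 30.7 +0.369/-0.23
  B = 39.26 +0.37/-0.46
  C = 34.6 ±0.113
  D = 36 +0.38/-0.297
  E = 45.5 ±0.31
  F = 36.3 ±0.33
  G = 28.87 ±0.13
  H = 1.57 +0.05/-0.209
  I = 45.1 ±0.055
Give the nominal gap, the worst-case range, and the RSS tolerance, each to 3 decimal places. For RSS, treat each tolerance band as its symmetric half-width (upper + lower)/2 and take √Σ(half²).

Stack each dimension's contribution:
  +A: nom +30.700 → Σnom=30.700; wc +0.369/-0.230 → slack +0.369/-0.230; half-tol=0.299, Σhalf²=0.089700
  +B: nom +39.260 → Σnom=69.960; wc +0.370/-0.460 → slack +0.739/-0.690; half-tol=0.415, Σhalf²=0.261925
  -C: nom -34.600 → Σnom=35.360; wc +0.113/-0.113 → slack +0.852/-0.803; half-tol=0.113, Σhalf²=0.274694
  -D: nom -36.000 → Σnom=-0.640; wc +0.297/-0.380 → slack +1.149/-1.183; half-tol=0.339, Σhalf²=0.389276
  +E: nom +45.500 → Σnom=44.860; wc +0.310/-0.310 → slack +1.459/-1.493; half-tol=0.310, Σhalf²=0.485376
  +F: nom +36.300 → Σnom=81.160; wc +0.330/-0.330 → slack +1.789/-1.823; half-tol=0.330, Σhalf²=0.594276
  -G: nom -28.870 → Σnom=52.290; wc +0.130/-0.130 → slack +1.919/-1.953; half-tol=0.130, Σhalf²=0.611177
  +H: nom +1.570 → Σnom=53.860; wc +0.050/-0.209 → slack +1.969/-2.162; half-tol=0.130, Σhalf²=0.627947
  -I: nom -45.100 → Σnom=8.760; wc +0.055/-0.055 → slack +2.024/-2.217; half-tol=0.055, Σhalf²=0.630972
Nominal = 8.760. Worst-case = [8.760 - 2.217, 8.760 + 2.024] = [6.543, 10.784]. RSS = √0.630972 = 0.794.

nominal=8.760 wc=[6.543,10.784] rss=0.794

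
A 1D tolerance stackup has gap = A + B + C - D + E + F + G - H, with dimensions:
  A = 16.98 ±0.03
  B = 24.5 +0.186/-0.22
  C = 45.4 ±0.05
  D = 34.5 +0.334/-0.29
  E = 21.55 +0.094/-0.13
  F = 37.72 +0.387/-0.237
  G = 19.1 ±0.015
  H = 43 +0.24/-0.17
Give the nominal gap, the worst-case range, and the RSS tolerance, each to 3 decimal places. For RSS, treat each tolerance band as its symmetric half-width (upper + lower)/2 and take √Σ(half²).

nominal=87.750 wc=[86.494,88.972] rss=0.542

Stack each dimension's contribution:
  +A: nom +16.980 → Σnom=16.980; wc +0.030/-0.030 → slack +0.030/-0.030; half-tol=0.030, Σhalf²=0.000900
  +B: nom +24.500 → Σnom=41.480; wc +0.186/-0.220 → slack +0.216/-0.250; half-tol=0.203, Σhalf²=0.042109
  +C: nom +45.400 → Σnom=86.880; wc +0.050/-0.050 → slack +0.266/-0.300; half-tol=0.050, Σhalf²=0.044609
  -D: nom -34.500 → Σnom=52.380; wc +0.290/-0.334 → slack +0.556/-0.634; half-tol=0.312, Σhalf²=0.141953
  +E: nom +21.550 → Σnom=73.930; wc +0.094/-0.130 → slack +0.650/-0.764; half-tol=0.112, Σhalf²=0.154497
  +F: nom +37.720 → Σnom=111.650; wc +0.387/-0.237 → slack +1.037/-1.001; half-tol=0.312, Σhalf²=0.251841
  +G: nom +19.100 → Σnom=130.750; wc +0.015/-0.015 → slack +1.052/-1.016; half-tol=0.015, Σhalf²=0.252066
  -H: nom -43.000 → Σnom=87.750; wc +0.170/-0.240 → slack +1.222/-1.256; half-tol=0.205, Σhalf²=0.294091
Nominal = 87.750. Worst-case = [87.750 - 1.256, 87.750 + 1.222] = [86.494, 88.972]. RSS = √0.294091 = 0.542.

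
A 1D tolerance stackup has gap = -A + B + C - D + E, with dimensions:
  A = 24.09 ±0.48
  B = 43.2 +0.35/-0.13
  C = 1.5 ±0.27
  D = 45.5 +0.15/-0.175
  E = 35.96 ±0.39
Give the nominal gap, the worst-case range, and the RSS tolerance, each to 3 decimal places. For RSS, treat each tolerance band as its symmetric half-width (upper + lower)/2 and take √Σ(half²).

nominal=11.070 wc=[9.650,12.735] rss=0.734

Stack each dimension's contribution:
  -A: nom -24.090 → Σnom=-24.090; wc +0.480/-0.480 → slack +0.480/-0.480; half-tol=0.480, Σhalf²=0.230400
  +B: nom +43.200 → Σnom=19.110; wc +0.350/-0.130 → slack +0.830/-0.610; half-tol=0.240, Σhalf²=0.288000
  +C: nom +1.500 → Σnom=20.610; wc +0.270/-0.270 → slack +1.100/-0.880; half-tol=0.270, Σhalf²=0.360900
  -D: nom -45.500 → Σnom=-24.890; wc +0.175/-0.150 → slack +1.275/-1.030; half-tol=0.162, Σhalf²=0.387306
  +E: nom +35.960 → Σnom=11.070; wc +0.390/-0.390 → slack +1.665/-1.420; half-tol=0.390, Σhalf²=0.539406
Nominal = 11.070. Worst-case = [11.070 - 1.420, 11.070 + 1.665] = [9.650, 12.735]. RSS = √0.539406 = 0.734.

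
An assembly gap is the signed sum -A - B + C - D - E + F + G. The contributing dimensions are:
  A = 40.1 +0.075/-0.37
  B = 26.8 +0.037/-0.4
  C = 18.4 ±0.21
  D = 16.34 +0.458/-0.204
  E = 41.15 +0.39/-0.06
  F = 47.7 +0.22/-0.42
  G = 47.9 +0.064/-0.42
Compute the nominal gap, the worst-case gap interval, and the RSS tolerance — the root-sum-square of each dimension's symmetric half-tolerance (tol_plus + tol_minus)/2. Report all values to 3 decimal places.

Stack each dimension's contribution:
  -A: nom -40.100 → Σnom=-40.100; wc +0.370/-0.075 → slack +0.370/-0.075; half-tol=0.223, Σhalf²=0.049506
  -B: nom -26.800 → Σnom=-66.900; wc +0.400/-0.037 → slack +0.770/-0.112; half-tol=0.218, Σhalf²=0.097249
  +C: nom +18.400 → Σnom=-48.500; wc +0.210/-0.210 → slack +0.980/-0.322; half-tol=0.210, Σhalf²=0.141348
  -D: nom -16.340 → Σnom=-64.840; wc +0.204/-0.458 → slack +1.184/-0.780; half-tol=0.331, Σhalf²=0.250910
  -E: nom -41.150 → Σnom=-105.990; wc +0.060/-0.390 → slack +1.244/-1.170; half-tol=0.225, Σhalf²=0.301535
  +F: nom +47.700 → Σnom=-58.290; wc +0.220/-0.420 → slack +1.464/-1.590; half-tol=0.320, Σhalf²=0.403935
  +G: nom +47.900 → Σnom=-10.390; wc +0.064/-0.420 → slack +1.528/-2.010; half-tol=0.242, Σhalf²=0.462499
Nominal = -10.390. Worst-case = [-10.390 - 2.010, -10.390 + 1.528] = [-12.400, -8.862]. RSS = √0.462499 = 0.680.

nominal=-10.390 wc=[-12.400,-8.862] rss=0.680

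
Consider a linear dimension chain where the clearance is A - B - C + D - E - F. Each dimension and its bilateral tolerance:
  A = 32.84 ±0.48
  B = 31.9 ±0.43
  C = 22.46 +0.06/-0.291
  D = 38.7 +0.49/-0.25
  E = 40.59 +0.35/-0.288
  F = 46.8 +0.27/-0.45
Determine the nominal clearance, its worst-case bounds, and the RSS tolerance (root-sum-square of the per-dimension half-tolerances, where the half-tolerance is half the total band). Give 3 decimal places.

nominal=-70.210 wc=[-72.050,-67.781] rss=0.902

Stack each dimension's contribution:
  +A: nom +32.840 → Σnom=32.840; wc +0.480/-0.480 → slack +0.480/-0.480; half-tol=0.480, Σhalf²=0.230400
  -B: nom -31.900 → Σnom=0.940; wc +0.430/-0.430 → slack +0.910/-0.910; half-tol=0.430, Σhalf²=0.415300
  -C: nom -22.460 → Σnom=-21.520; wc +0.291/-0.060 → slack +1.201/-0.970; half-tol=0.175, Σhalf²=0.446100
  +D: nom +38.700 → Σnom=17.180; wc +0.490/-0.250 → slack +1.691/-1.220; half-tol=0.370, Σhalf²=0.583000
  -E: nom -40.590 → Σnom=-23.410; wc +0.288/-0.350 → slack +1.979/-1.570; half-tol=0.319, Σhalf²=0.684761
  -F: nom -46.800 → Σnom=-70.210; wc +0.450/-0.270 → slack +2.429/-1.840; half-tol=0.360, Σhalf²=0.814361
Nominal = -70.210. Worst-case = [-70.210 - 1.840, -70.210 + 2.429] = [-72.050, -67.781]. RSS = √0.814361 = 0.902.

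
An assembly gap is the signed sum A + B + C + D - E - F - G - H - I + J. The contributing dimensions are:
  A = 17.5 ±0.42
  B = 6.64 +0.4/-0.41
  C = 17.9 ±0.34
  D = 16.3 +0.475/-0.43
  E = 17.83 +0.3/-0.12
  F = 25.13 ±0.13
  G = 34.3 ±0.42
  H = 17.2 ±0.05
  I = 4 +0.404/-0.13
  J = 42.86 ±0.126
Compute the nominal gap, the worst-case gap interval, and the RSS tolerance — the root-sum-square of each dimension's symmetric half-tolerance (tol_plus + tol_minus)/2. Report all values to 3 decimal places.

Stack each dimension's contribution:
  +A: nom +17.500 → Σnom=17.500; wc +0.420/-0.420 → slack +0.420/-0.420; half-tol=0.420, Σhalf²=0.176400
  +B: nom +6.640 → Σnom=24.140; wc +0.400/-0.410 → slack +0.820/-0.830; half-tol=0.405, Σhalf²=0.340425
  +C: nom +17.900 → Σnom=42.040; wc +0.340/-0.340 → slack +1.160/-1.170; half-tol=0.340, Σhalf²=0.456025
  +D: nom +16.300 → Σnom=58.340; wc +0.475/-0.430 → slack +1.635/-1.600; half-tol=0.453, Σhalf²=0.660781
  -E: nom -17.830 → Σnom=40.510; wc +0.120/-0.300 → slack +1.755/-1.900; half-tol=0.210, Σhalf²=0.704881
  -F: nom -25.130 → Σnom=15.380; wc +0.130/-0.130 → slack +1.885/-2.030; half-tol=0.130, Σhalf²=0.721781
  -G: nom -34.300 → Σnom=-18.920; wc +0.420/-0.420 → slack +2.305/-2.450; half-tol=0.420, Σhalf²=0.898181
  -H: nom -17.200 → Σnom=-36.120; wc +0.050/-0.050 → slack +2.355/-2.500; half-tol=0.050, Σhalf²=0.900681
  -I: nom -4.000 → Σnom=-40.120; wc +0.130/-0.404 → slack +2.485/-2.904; half-tol=0.267, Σhalf²=0.971970
  +J: nom +42.860 → Σnom=2.740; wc +0.126/-0.126 → slack +2.611/-3.030; half-tol=0.126, Σhalf²=0.987846
Nominal = 2.740. Worst-case = [2.740 - 3.030, 2.740 + 2.611] = [-0.290, 5.351]. RSS = √0.987846 = 0.994.

nominal=2.740 wc=[-0.290,5.351] rss=0.994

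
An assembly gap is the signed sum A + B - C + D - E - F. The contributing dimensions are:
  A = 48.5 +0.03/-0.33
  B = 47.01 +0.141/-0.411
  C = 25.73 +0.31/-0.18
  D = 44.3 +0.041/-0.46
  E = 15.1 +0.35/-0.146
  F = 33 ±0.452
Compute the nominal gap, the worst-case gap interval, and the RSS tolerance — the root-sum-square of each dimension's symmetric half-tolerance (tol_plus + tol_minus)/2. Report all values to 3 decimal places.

Stack each dimension's contribution:
  +A: nom +48.500 → Σnom=48.500; wc +0.030/-0.330 → slack +0.030/-0.330; half-tol=0.180, Σhalf²=0.032400
  +B: nom +47.010 → Σnom=95.510; wc +0.141/-0.411 → slack +0.171/-0.741; half-tol=0.276, Σhalf²=0.108576
  -C: nom -25.730 → Σnom=69.780; wc +0.180/-0.310 → slack +0.351/-1.051; half-tol=0.245, Σhalf²=0.168601
  +D: nom +44.300 → Σnom=114.080; wc +0.041/-0.460 → slack +0.392/-1.511; half-tol=0.251, Σhalf²=0.231351
  -E: nom -15.100 → Σnom=98.980; wc +0.146/-0.350 → slack +0.538/-1.861; half-tol=0.248, Σhalf²=0.292855
  -F: nom -33.000 → Σnom=65.980; wc +0.452/-0.452 → slack +0.990/-2.313; half-tol=0.452, Σhalf²=0.497159
Nominal = 65.980. Worst-case = [65.980 - 2.313, 65.980 + 0.990] = [63.667, 66.970]. RSS = √0.497159 = 0.705.

nominal=65.980 wc=[63.667,66.970] rss=0.705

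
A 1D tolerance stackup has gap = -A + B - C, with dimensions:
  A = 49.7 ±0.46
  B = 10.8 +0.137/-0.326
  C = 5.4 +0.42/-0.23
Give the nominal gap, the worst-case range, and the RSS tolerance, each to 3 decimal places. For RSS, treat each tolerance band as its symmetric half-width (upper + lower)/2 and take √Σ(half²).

Stack each dimension's contribution:
  -A: nom -49.700 → Σnom=-49.700; wc +0.460/-0.460 → slack +0.460/-0.460; half-tol=0.460, Σhalf²=0.211600
  +B: nom +10.800 → Σnom=-38.900; wc +0.137/-0.326 → slack +0.597/-0.786; half-tol=0.232, Σhalf²=0.265192
  -C: nom -5.400 → Σnom=-44.300; wc +0.230/-0.420 → slack +0.827/-1.206; half-tol=0.325, Σhalf²=0.370817
Nominal = -44.300. Worst-case = [-44.300 - 1.206, -44.300 + 0.827] = [-45.506, -43.473]. RSS = √0.370817 = 0.609.

nominal=-44.300 wc=[-45.506,-43.473] rss=0.609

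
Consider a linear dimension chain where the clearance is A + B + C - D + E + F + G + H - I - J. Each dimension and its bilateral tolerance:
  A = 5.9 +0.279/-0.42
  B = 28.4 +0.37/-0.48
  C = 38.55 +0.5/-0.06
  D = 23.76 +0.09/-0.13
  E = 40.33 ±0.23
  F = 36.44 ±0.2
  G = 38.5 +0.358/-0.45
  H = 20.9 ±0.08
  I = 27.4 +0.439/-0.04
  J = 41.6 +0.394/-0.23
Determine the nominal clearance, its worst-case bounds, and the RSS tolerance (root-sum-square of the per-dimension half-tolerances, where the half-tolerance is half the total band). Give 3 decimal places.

nominal=116.260 wc=[113.417,118.677] rss=0.900

Stack each dimension's contribution:
  +A: nom +5.900 → Σnom=5.900; wc +0.279/-0.420 → slack +0.279/-0.420; half-tol=0.350, Σhalf²=0.122150
  +B: nom +28.400 → Σnom=34.300; wc +0.370/-0.480 → slack +0.649/-0.900; half-tol=0.425, Σhalf²=0.302775
  +C: nom +38.550 → Σnom=72.850; wc +0.500/-0.060 → slack +1.149/-0.960; half-tol=0.280, Σhalf²=0.381175
  -D: nom -23.760 → Σnom=49.090; wc +0.130/-0.090 → slack +1.279/-1.050; half-tol=0.110, Σhalf²=0.393275
  +E: nom +40.330 → Σnom=89.420; wc +0.230/-0.230 → slack +1.509/-1.280; half-tol=0.230, Σhalf²=0.446175
  +F: nom +36.440 → Σnom=125.860; wc +0.200/-0.200 → slack +1.709/-1.480; half-tol=0.200, Σhalf²=0.486175
  +G: nom +38.500 → Σnom=164.360; wc +0.358/-0.450 → slack +2.067/-1.930; half-tol=0.404, Σhalf²=0.649391
  +H: nom +20.900 → Σnom=185.260; wc +0.080/-0.080 → slack +2.147/-2.010; half-tol=0.080, Σhalf²=0.655791
  -I: nom -27.400 → Σnom=157.860; wc +0.040/-0.439 → slack +2.187/-2.449; half-tol=0.239, Σhalf²=0.713152
  -J: nom -41.600 → Σnom=116.260; wc +0.230/-0.394 → slack +2.417/-2.843; half-tol=0.312, Σhalf²=0.810496
Nominal = 116.260. Worst-case = [116.260 - 2.843, 116.260 + 2.417] = [113.417, 118.677]. RSS = √0.810496 = 0.900.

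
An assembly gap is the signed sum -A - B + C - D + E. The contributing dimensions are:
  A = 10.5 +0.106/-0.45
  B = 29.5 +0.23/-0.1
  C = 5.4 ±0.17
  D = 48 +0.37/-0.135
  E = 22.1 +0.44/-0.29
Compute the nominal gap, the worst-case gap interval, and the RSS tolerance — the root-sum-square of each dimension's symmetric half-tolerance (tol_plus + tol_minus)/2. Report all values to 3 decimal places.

nominal=-60.500 wc=[-61.666,-59.205] rss=0.575

Stack each dimension's contribution:
  -A: nom -10.500 → Σnom=-10.500; wc +0.450/-0.106 → slack +0.450/-0.106; half-tol=0.278, Σhalf²=0.077284
  -B: nom -29.500 → Σnom=-40.000; wc +0.100/-0.230 → slack +0.550/-0.336; half-tol=0.165, Σhalf²=0.104509
  +C: nom +5.400 → Σnom=-34.600; wc +0.170/-0.170 → slack +0.720/-0.506; half-tol=0.170, Σhalf²=0.133409
  -D: nom -48.000 → Σnom=-82.600; wc +0.135/-0.370 → slack +0.855/-0.876; half-tol=0.253, Σhalf²=0.197165
  +E: nom +22.100 → Σnom=-60.500; wc +0.440/-0.290 → slack +1.295/-1.166; half-tol=0.365, Σhalf²=0.330390
Nominal = -60.500. Worst-case = [-60.500 - 1.166, -60.500 + 1.295] = [-61.666, -59.205]. RSS = √0.330390 = 0.575.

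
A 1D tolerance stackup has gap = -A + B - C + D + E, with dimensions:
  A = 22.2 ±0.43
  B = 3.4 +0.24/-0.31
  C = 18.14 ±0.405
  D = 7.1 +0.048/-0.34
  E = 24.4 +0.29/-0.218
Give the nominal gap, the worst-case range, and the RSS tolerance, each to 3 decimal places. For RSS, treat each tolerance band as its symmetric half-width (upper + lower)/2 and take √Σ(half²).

nominal=-5.440 wc=[-7.143,-4.027] rss=0.726

Stack each dimension's contribution:
  -A: nom -22.200 → Σnom=-22.200; wc +0.430/-0.430 → slack +0.430/-0.430; half-tol=0.430, Σhalf²=0.184900
  +B: nom +3.400 → Σnom=-18.800; wc +0.240/-0.310 → slack +0.670/-0.740; half-tol=0.275, Σhalf²=0.260525
  -C: nom -18.140 → Σnom=-36.940; wc +0.405/-0.405 → slack +1.075/-1.145; half-tol=0.405, Σhalf²=0.424550
  +D: nom +7.100 → Σnom=-29.840; wc +0.048/-0.340 → slack +1.123/-1.485; half-tol=0.194, Σhalf²=0.462186
  +E: nom +24.400 → Σnom=-5.440; wc +0.290/-0.218 → slack +1.413/-1.703; half-tol=0.254, Σhalf²=0.526702
Nominal = -5.440. Worst-case = [-5.440 - 1.703, -5.440 + 1.413] = [-7.143, -4.027]. RSS = √0.526702 = 0.726.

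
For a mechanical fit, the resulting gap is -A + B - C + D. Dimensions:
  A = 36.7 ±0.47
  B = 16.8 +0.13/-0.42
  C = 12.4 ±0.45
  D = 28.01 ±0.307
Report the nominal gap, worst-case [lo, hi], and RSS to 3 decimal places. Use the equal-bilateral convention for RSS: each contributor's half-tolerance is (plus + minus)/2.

Stack each dimension's contribution:
  -A: nom -36.700 → Σnom=-36.700; wc +0.470/-0.470 → slack +0.470/-0.470; half-tol=0.470, Σhalf²=0.220900
  +B: nom +16.800 → Σnom=-19.900; wc +0.130/-0.420 → slack +0.600/-0.890; half-tol=0.275, Σhalf²=0.296525
  -C: nom -12.400 → Σnom=-32.300; wc +0.450/-0.450 → slack +1.050/-1.340; half-tol=0.450, Σhalf²=0.499025
  +D: nom +28.010 → Σnom=-4.290; wc +0.307/-0.307 → slack +1.357/-1.647; half-tol=0.307, Σhalf²=0.593274
Nominal = -4.290. Worst-case = [-4.290 - 1.647, -4.290 + 1.357] = [-5.937, -2.933]. RSS = √0.593274 = 0.770.

nominal=-4.290 wc=[-5.937,-2.933] rss=0.770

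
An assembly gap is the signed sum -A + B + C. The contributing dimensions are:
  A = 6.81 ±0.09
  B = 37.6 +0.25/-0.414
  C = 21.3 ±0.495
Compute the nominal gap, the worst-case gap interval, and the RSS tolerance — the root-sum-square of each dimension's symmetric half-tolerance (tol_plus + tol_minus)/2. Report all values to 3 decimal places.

nominal=52.090 wc=[51.091,52.925] rss=0.603

Stack each dimension's contribution:
  -A: nom -6.810 → Σnom=-6.810; wc +0.090/-0.090 → slack +0.090/-0.090; half-tol=0.090, Σhalf²=0.008100
  +B: nom +37.600 → Σnom=30.790; wc +0.250/-0.414 → slack +0.340/-0.504; half-tol=0.332, Σhalf²=0.118324
  +C: nom +21.300 → Σnom=52.090; wc +0.495/-0.495 → slack +0.835/-0.999; half-tol=0.495, Σhalf²=0.363349
Nominal = 52.090. Worst-case = [52.090 - 0.999, 52.090 + 0.835] = [51.091, 52.925]. RSS = √0.363349 = 0.603.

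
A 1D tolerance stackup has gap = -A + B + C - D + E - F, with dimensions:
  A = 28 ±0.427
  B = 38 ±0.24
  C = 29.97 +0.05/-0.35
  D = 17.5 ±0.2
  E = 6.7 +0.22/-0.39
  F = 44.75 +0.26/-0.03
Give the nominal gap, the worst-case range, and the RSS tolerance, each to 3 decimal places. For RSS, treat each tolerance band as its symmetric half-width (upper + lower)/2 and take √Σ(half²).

nominal=-15.580 wc=[-17.447,-14.413] rss=0.659

Stack each dimension's contribution:
  -A: nom -28.000 → Σnom=-28.000; wc +0.427/-0.427 → slack +0.427/-0.427; half-tol=0.427, Σhalf²=0.182329
  +B: nom +38.000 → Σnom=10.000; wc +0.240/-0.240 → slack +0.667/-0.667; half-tol=0.240, Σhalf²=0.239929
  +C: nom +29.970 → Σnom=39.970; wc +0.050/-0.350 → slack +0.717/-1.017; half-tol=0.200, Σhalf²=0.279929
  -D: nom -17.500 → Σnom=22.470; wc +0.200/-0.200 → slack +0.917/-1.217; half-tol=0.200, Σhalf²=0.319929
  +E: nom +6.700 → Σnom=29.170; wc +0.220/-0.390 → slack +1.137/-1.607; half-tol=0.305, Σhalf²=0.412954
  -F: nom -44.750 → Σnom=-15.580; wc +0.030/-0.260 → slack +1.167/-1.867; half-tol=0.145, Σhalf²=0.433979
Nominal = -15.580. Worst-case = [-15.580 - 1.867, -15.580 + 1.167] = [-17.447, -14.413]. RSS = √0.433979 = 0.659.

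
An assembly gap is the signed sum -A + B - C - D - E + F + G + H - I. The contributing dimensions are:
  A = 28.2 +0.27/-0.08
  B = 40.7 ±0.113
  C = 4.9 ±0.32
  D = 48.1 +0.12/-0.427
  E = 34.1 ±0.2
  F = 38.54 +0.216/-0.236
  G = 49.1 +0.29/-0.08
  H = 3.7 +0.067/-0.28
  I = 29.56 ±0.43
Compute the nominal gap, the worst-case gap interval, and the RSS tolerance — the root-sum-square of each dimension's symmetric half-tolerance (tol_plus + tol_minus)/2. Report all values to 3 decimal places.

nominal=-12.820 wc=[-14.869,-10.677] rss=0.749

Stack each dimension's contribution:
  -A: nom -28.200 → Σnom=-28.200; wc +0.080/-0.270 → slack +0.080/-0.270; half-tol=0.175, Σhalf²=0.030625
  +B: nom +40.700 → Σnom=12.500; wc +0.113/-0.113 → slack +0.193/-0.383; half-tol=0.113, Σhalf²=0.043394
  -C: nom -4.900 → Σnom=7.600; wc +0.320/-0.320 → slack +0.513/-0.703; half-tol=0.320, Σhalf²=0.145794
  -D: nom -48.100 → Σnom=-40.500; wc +0.427/-0.120 → slack +0.940/-0.823; half-tol=0.273, Σhalf²=0.220596
  -E: nom -34.100 → Σnom=-74.600; wc +0.200/-0.200 → slack +1.140/-1.023; half-tol=0.200, Σhalf²=0.260596
  +F: nom +38.540 → Σnom=-36.060; wc +0.216/-0.236 → slack +1.356/-1.259; half-tol=0.226, Σhalf²=0.311672
  +G: nom +49.100 → Σnom=13.040; wc +0.290/-0.080 → slack +1.646/-1.339; half-tol=0.185, Σhalf²=0.345897
  +H: nom +3.700 → Σnom=16.740; wc +0.067/-0.280 → slack +1.713/-1.619; half-tol=0.174, Σhalf²=0.375999
  -I: nom -29.560 → Σnom=-12.820; wc +0.430/-0.430 → slack +2.143/-2.049; half-tol=0.430, Σhalf²=0.560899
Nominal = -12.820. Worst-case = [-12.820 - 2.049, -12.820 + 2.143] = [-14.869, -10.677]. RSS = √0.560899 = 0.749.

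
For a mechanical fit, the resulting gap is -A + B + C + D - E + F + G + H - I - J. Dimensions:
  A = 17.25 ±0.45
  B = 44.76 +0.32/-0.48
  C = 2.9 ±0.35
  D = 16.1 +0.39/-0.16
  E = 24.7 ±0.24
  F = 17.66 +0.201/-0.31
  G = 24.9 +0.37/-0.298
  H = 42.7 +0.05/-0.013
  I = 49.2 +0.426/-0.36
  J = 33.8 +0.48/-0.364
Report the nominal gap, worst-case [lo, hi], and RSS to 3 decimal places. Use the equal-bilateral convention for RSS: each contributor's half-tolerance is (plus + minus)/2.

nominal=24.070 wc=[20.863,27.165] rss=1.062

Stack each dimension's contribution:
  -A: nom -17.250 → Σnom=-17.250; wc +0.450/-0.450 → slack +0.450/-0.450; half-tol=0.450, Σhalf²=0.202500
  +B: nom +44.760 → Σnom=27.510; wc +0.320/-0.480 → slack +0.770/-0.930; half-tol=0.400, Σhalf²=0.362500
  +C: nom +2.900 → Σnom=30.410; wc +0.350/-0.350 → slack +1.120/-1.280; half-tol=0.350, Σhalf²=0.485000
  +D: nom +16.100 → Σnom=46.510; wc +0.390/-0.160 → slack +1.510/-1.440; half-tol=0.275, Σhalf²=0.560625
  -E: nom -24.700 → Σnom=21.810; wc +0.240/-0.240 → slack +1.750/-1.680; half-tol=0.240, Σhalf²=0.618225
  +F: nom +17.660 → Σnom=39.470; wc +0.201/-0.310 → slack +1.951/-1.990; half-tol=0.256, Σhalf²=0.683505
  +G: nom +24.900 → Σnom=64.370; wc +0.370/-0.298 → slack +2.321/-2.288; half-tol=0.334, Σhalf²=0.795061
  +H: nom +42.700 → Σnom=107.070; wc +0.050/-0.013 → slack +2.371/-2.301; half-tol=0.032, Σhalf²=0.796054
  -I: nom -49.200 → Σnom=57.870; wc +0.360/-0.426 → slack +2.731/-2.727; half-tol=0.393, Σhalf²=0.950503
  -J: nom -33.800 → Σnom=24.070; wc +0.364/-0.480 → slack +3.095/-3.207; half-tol=0.422, Σhalf²=1.128586
Nominal = 24.070. Worst-case = [24.070 - 3.207, 24.070 + 3.095] = [20.863, 27.165]. RSS = √1.128586 = 1.062.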